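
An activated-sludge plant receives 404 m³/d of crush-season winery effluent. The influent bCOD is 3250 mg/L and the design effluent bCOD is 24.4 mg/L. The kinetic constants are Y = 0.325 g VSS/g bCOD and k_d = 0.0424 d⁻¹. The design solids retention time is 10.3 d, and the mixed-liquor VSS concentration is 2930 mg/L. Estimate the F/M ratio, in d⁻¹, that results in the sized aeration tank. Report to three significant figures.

From the SRT design equation V = Y Q (S₀−S) θ_c / [X (1 + k_d θ_c)] = 0.325 × 404 × (3250 − 24.4) × 10.3 / [2930 × (1 + 0.0424 × 10.3)] = 4.36×10^6 / 4210 = 1036 m³.
F/M = applied load / biomass = Q·S₀/(V·X) = 404 × 3250 / (1036 × 2930) = 0.4324 d⁻¹.

F/M ≈ 0.432 d⁻¹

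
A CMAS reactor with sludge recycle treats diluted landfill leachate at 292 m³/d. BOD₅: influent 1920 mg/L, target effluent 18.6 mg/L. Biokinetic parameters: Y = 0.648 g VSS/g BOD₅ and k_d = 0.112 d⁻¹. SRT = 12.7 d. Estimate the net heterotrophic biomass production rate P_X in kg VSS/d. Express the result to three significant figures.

The observed yield is Y_obs = Y/(1 + k_d·θ_c) = 0.648 / (1 + 0.112 × 12.7) = 0.648 / 2.422 = 0.2675 g VSS per g BOD₅ removed.
Mass of BOD₅ removed per day: Q(S₀ − S) = 292 × 1901 g/m³ = 555.2 kg/d.
Net biomass production P_X = Y_obs × Q·(S₀ − S) = 0.2675 × 555.2 = 148.5 kg VSS/d.

P_X ≈ 149 kg VSS/d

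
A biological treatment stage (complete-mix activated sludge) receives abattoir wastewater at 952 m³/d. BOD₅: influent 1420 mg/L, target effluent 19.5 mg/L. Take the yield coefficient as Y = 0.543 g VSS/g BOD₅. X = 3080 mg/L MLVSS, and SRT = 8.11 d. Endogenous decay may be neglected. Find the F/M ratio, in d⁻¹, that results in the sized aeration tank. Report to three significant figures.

F/M ≈ 0.230 d⁻¹

V·X = Y·Q·ΔS·θ_c gives V = 0.543 × 952 × (1420 − 19.5) × 8.11 / 3080 = 1906 m³.
F/M = applied load / biomass = Q·S₀/(V·X) = 952 × 1420 / (1906 × 3080) = 0.2302 d⁻¹.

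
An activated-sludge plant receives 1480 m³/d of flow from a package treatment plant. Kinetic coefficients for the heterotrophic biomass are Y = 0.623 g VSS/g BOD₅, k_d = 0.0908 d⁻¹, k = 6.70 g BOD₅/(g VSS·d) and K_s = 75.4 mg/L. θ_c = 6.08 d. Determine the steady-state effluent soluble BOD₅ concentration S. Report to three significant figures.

S ≈ 4.91 mg/L

For a completely mixed reactor with recycle the Lawrence–McCarty relation gives S = K_s·(1 + k_d·θ_c) / [θ_c·(Y·k − k_d) − 1] = 75.4 × (1 + 0.0908 × 6.08) / [6.08 × (0.623 × 6.70 − 0.0908) − 1] = 117.0 / 23.83 = 4.912 mg/L.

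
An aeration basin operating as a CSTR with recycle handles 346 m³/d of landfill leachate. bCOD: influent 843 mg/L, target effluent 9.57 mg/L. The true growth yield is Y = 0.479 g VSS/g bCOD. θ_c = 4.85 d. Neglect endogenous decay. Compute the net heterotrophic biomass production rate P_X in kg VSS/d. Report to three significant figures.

P_X ≈ 138 kg VSS/d

No decay correction is needed, so Y_obs = Y = 0.479.
ΔS = 843 − 9.57 = 833.4 mg/L, so the substrate removal rate is 346 × 833.4/1000 = 288.4 kg bCOD/d.
Biomass produced: P_X = Y_obs·Q·ΔS = 0.4790 × 288.4 ≈ 138.1 kg VSS/d.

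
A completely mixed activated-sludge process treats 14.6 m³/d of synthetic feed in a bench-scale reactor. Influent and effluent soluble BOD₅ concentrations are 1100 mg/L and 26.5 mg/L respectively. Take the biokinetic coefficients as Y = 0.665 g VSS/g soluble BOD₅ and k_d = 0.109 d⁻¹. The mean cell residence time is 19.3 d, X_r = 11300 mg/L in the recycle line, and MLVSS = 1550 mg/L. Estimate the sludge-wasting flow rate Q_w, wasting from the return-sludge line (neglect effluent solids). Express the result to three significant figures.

From the SRT design equation V = Y Q (S₀−S) θ_c / [X (1 + k_d θ_c)] = 0.665 × 14.6 × (1100 − 26.5) × 19.3 / [1550 × (1 + 0.109 × 19.3)] = 2.01×10^5 / 4811 = 41.81 m³.
Wasting from the return line (neglecting effluent solids): Q_w = V·X / (θ_c·X_r) = 41.81 × 1550 / (19.3 × 11300) = 0.2972 m³/d.

Q_w ≈ 0.297 m³/d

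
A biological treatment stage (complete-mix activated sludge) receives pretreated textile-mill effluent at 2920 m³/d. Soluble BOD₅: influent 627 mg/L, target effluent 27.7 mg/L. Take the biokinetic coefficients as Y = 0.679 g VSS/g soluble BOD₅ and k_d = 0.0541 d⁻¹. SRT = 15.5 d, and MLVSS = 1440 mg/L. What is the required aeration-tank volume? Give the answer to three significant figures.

V ≈ 6960 m³

From the SRT design equation V = Y Q (S₀−S) θ_c / [X (1 + k_d θ_c)] = 0.679 × 2920 × (627 − 27.7) × 15.5 / [1440 × (1 + 0.0541 × 15.5)] = 1.84×10^7 / 2648 = 6956 m³.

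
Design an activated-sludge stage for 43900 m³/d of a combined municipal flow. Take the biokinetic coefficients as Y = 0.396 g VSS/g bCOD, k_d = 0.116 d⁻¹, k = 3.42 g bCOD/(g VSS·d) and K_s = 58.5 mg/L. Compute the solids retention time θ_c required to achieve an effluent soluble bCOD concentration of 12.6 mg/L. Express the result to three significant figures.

Specific growth rate at S = 12.6 mg/L: μ = YkS/(K_s+S) = 0.396·3.42·12.6/(58.5+12.6) = 0.2400 d⁻¹.
Then 1/θ_c = μ − k_d = 0.2400 − 0.116 = 0.1240 d⁻¹, giving θ_c = 8.064 d.

θ_c ≈ 8.06 d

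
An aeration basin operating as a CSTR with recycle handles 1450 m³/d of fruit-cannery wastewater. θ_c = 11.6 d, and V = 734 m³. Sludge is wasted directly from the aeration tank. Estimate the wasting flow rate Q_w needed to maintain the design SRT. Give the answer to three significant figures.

Wasting from the aeration tank: Q_w = V / θ_c = 734.0 / 11.6 = 63.28 m³/d.

Q_w ≈ 63.3 m³/d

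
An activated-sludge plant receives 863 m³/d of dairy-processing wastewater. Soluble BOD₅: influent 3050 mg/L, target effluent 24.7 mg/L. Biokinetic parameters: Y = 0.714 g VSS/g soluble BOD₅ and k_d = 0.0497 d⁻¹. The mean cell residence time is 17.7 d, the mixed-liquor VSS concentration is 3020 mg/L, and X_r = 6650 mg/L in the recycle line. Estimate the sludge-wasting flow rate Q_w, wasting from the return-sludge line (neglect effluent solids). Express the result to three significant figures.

Q_w ≈ 149 m³/d

Steady-state biomass mass balance: V·X·(1 + k_d·θ_c) = Y·Q·(S₀ − S)·θ_c, so V = 0.714 × 863 × (3050 − 24.7) × 17.7 / [3020 × (1 + 0.0497 × 17.7)] = 3.3×10^7 / 5677 = 5812 m³.
θ_c = V·X/(Q_w·X_r) when wasting from the recycle, so Q_w = V·X/(θ_c·X_r) = 5812 × 3020 / (17.7 × 6650) = 149.1 m³/d.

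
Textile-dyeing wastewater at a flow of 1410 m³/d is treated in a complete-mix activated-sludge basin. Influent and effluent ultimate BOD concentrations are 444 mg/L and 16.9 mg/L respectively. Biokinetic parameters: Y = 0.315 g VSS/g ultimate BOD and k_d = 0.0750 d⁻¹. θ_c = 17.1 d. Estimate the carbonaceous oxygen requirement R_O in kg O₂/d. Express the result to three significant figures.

R_O ≈ 484 kg O₂/d

The observed yield is Y_obs = Y/(1 + k_d·θ_c) = 0.315 / (1 + 0.0750 × 17.1) = 0.315 / 2.282 = 0.1380 g VSS per g ultimate BOD removed.
ΔS = 444 − 16.9 = 427.1 mg/L, so the substrate removal rate is 1410 × 427.1/1000 = 602.2 kg ultimate BOD/d.
Biomass synthesised: P_X = Y_obs × 602.2 = 83.11 kg VSS/d.
Carbonaceous O₂ demand = substrate oxidised − cell-mass equivalent = 602.2 − 1.42 × 83.11 = 484.2 kg O₂/d.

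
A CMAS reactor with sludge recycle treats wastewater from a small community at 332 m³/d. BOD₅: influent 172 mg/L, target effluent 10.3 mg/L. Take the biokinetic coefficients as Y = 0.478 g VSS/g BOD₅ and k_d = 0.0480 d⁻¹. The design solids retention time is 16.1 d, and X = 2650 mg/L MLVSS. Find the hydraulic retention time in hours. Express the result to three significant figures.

τ ≈ 6.36 h

Rearranging the biomass balance for a CMAS with decay, V = Y·Q·ΔS·θ_c / [X·(1+k_d θ_c)] = 0.478 × 332 × (172 − 10.3) × 16.1 / [2650 × (1 + 0.0480 × 16.1)] = 4.13×10^5 / 4698 = 87.94 m³.
HRT = V/Q = 87.94 m³ / 332 m³·d⁻¹ = 0.2649 d × 24 = 6.357 h.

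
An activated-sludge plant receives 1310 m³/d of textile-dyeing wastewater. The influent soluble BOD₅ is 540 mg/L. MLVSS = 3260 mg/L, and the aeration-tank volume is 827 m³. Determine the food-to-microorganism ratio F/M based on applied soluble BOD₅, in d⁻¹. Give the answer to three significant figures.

Food-to-microorganism ratio F/M = Q S₀ / (V X) = 1310 × 540 / (827.0 × 3260) = 0.2624 d⁻¹.

F/M ≈ 0.262 d⁻¹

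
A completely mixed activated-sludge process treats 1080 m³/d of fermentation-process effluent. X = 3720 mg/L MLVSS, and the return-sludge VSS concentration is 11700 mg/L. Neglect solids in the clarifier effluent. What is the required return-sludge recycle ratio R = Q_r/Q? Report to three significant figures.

Mass balance around the secondary clarifier (neglecting effluent solids): R = X / (X_r − X) = 3720 / (11700 − 3720) = 0.4662.

R ≈ 0.466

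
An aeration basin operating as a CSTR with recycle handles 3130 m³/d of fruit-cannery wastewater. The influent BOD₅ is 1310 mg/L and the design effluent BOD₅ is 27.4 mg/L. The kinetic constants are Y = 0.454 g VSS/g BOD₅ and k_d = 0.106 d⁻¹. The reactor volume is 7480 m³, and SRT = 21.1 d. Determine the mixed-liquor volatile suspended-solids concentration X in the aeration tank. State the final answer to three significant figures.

X ≈ 1590 mg/L

Solving the biomass balance for X: X = Y Q (S₀−S) θ_c / [V (1+k_d θ_c)] = 0.454 × 3130 × (1310 − 27.4) × 21.1 / [7480 × (1 + 0.106 × 21.1)] = 1588 mg/L.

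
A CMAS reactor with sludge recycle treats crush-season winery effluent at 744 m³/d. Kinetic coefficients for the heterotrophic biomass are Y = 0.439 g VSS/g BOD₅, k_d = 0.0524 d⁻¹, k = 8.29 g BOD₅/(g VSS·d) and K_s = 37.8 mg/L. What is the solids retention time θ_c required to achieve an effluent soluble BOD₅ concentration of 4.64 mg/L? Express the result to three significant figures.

θ_c ≈ 2.89 d

Specific growth rate at S = 4.64 mg/L: μ = YkS/(K_s+S) = 0.439·8.29·4.64/(37.8+4.64) = 0.3979 d⁻¹.
Then 1/θ_c = μ − k_d = 0.3979 − 0.0524 = 0.3455 d⁻¹, giving θ_c = 2.894 d.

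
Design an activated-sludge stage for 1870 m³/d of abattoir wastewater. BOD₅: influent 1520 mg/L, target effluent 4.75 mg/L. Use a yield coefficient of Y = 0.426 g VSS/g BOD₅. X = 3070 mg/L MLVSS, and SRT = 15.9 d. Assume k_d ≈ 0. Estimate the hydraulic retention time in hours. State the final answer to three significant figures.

V·X = Y·Q·ΔS·θ_c gives V = 0.426 × 1870 × (1520 − 4.75) × 15.9 / 3070 = 6252 m³.
Hydraulic retention time τ = V/Q = 6252 / 1870 = 3.343 d = 80.24 h.

τ ≈ 80.2 h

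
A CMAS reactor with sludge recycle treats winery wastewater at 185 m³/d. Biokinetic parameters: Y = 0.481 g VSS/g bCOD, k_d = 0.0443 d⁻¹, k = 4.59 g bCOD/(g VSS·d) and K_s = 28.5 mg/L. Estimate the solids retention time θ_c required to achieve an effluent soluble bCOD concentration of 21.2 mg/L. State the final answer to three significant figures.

From 1/θ_c = Y·k·S/(K_s + S) − k_d: Y·k·S/(K_s+S) = 0.481 × 4.59 × 21.2 / (28.5 + 21.2) = 0.9418 d⁻¹.
Then 1/θ_c = μ − k_d = 0.9418 − 0.0443 = 0.8975 d⁻¹, giving θ_c = 1.114 d.

θ_c ≈ 1.11 d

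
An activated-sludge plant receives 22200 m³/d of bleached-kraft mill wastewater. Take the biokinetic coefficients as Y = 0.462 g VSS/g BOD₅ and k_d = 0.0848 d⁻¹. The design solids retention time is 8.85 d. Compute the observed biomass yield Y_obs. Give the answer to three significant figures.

Y_obs = Y / (1 + k_d θ_c) = 0.462 / (1 + 0.0848 × 8.85) = 0.462 / 1.750 = 0.2639.

Y_obs ≈ 0.264 g VSS/g BOD₅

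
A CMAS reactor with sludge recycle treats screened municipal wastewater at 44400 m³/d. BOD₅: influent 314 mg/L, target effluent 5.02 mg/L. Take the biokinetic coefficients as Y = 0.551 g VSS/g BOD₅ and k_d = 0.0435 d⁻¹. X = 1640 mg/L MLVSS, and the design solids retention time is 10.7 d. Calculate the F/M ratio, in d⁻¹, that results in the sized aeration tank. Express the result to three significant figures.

F/M ≈ 0.253 d⁻¹

From the SRT design equation V = Y Q (S₀−S) θ_c / [X (1 + k_d θ_c)] = 0.551 × 44400 × (314 − 5.02) × 10.7 / [1640 × (1 + 0.0435 × 10.7)] = 8.09×10^7 / 2403 = 33654 m³.
F/M = Q·S₀ / (V·X) = 44400 × 314 / (33654 × 1640) = 0.2526 g BOD₅·(g VSS·d)⁻¹.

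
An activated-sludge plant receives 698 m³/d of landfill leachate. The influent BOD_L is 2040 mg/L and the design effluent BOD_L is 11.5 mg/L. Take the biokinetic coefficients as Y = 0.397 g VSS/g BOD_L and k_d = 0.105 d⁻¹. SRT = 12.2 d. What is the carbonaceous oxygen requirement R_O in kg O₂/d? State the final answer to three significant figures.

R_O ≈ 1070 kg O₂/d

Correct the yield for decay: Y_obs = Y/(1 + k_d θ_c) = 0.397 / (1 + 0.105 × 12.2) = 0.397 / 2.281 = 0.1740.
Q·(S₀ − S) = 698 × (2040 − 11.5) × 10⁻³ = 1416 kg/d removed.
Biomass synthesised: P_X = Y_obs × 1416 = 246.4 kg VSS/d.
R_O = Q·(S₀ − S) − 1.42·P_X = 1416 − 1.42 × 246.4 = 1066 kg O₂/d.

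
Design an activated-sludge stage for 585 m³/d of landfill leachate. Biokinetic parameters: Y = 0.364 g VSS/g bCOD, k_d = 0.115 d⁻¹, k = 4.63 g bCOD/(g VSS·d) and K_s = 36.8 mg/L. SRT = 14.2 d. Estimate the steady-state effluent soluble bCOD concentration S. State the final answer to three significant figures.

S ≈ 4.55 mg/L

For a completely mixed reactor with recycle the Lawrence–McCarty relation gives S = K_s·(1 + k_d·θ_c) / [θ_c·(Y·k − k_d) − 1] = 36.8 × (1 + 0.115 × 14.2) / [14.2 × (0.364 × 4.63 − 0.115) − 1] = 96.89 / 21.30 = 4.549 mg/L.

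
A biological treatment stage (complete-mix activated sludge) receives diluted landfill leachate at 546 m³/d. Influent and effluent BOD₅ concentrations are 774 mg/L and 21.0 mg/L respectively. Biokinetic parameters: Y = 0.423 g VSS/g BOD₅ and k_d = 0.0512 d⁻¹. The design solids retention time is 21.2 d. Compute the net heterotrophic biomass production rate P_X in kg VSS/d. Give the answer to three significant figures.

Correct the yield for decay: Y_obs = Y/(1 + k_d θ_c) = 0.423 / (1 + 0.0512 × 21.2) = 0.423 / 2.085 = 0.2028.
Mass of BOD₅ removed per day: Q(S₀ − S) = 546 × 753.0 g/m³ = 411.1 kg/d.
Net biomass production P_X = Y_obs × Q·(S₀ − S) = 0.2028 × 411.1 = 83.39 kg VSS/d.

P_X ≈ 83.4 kg VSS/d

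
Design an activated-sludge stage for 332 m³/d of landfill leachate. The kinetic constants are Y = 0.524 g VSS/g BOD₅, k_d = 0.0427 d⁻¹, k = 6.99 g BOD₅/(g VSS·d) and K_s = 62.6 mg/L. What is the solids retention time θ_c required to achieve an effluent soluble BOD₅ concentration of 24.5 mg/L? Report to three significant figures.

From 1/θ_c = Y·k·S/(K_s + S) − k_d: Y·k·S/(K_s+S) = 0.524 × 6.99 × 24.5 / (62.6 + 24.5) = 1.030 d⁻¹.
1/θ_c = 1.030 − 0.0427 = 0.9876 d⁻¹, so θ_c = 1.013 d.

θ_c ≈ 1.01 d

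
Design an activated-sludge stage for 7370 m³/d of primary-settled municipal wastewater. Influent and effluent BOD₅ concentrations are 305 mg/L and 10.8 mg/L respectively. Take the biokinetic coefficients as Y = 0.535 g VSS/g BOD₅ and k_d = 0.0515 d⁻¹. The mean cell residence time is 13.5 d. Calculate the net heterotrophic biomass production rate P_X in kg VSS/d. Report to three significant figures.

P_X ≈ 684 kg VSS/d

The observed yield is Y_obs = Y/(1 + k_d·θ_c) = 0.535 / (1 + 0.0515 × 13.5) = 0.535 / 1.695 = 0.3156 g VSS per g BOD₅ removed.
ΔS = 305 − 10.8 = 294.2 mg/L, so the substrate removal rate is 7370 × 294.2/1000 = 2168 kg BOD₅/d.
Biomass produced: P_X = Y_obs·Q·ΔS = 0.3156 × 2168 ≈ 684.3 kg VSS/d.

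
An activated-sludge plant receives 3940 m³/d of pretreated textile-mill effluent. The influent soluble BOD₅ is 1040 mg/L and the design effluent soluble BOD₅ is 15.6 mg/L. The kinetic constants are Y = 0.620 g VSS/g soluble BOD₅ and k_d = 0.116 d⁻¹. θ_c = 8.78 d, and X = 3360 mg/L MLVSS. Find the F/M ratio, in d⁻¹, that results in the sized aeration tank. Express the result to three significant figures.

From the SRT design equation V = Y Q (S₀−S) θ_c / [X (1 + k_d θ_c)] = 0.620 × 3940 × (1040 − 15.6) × 8.78 / [3360 × (1 + 0.116 × 8.78)] = 2.2×10^7 / 6782 = 3240 m³.
Food-to-microorganism ratio F/M = Q S₀ / (V X) = 3940 × 1040 / (3240 × 3360) = 0.3764 d⁻¹.

F/M ≈ 0.376 d⁻¹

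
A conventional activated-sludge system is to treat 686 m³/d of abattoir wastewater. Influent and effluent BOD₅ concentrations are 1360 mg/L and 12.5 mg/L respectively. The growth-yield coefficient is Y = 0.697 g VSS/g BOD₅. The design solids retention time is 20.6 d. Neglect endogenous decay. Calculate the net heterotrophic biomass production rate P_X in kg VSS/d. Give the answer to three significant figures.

No decay correction is needed, so Y_obs = Y = 0.697.
ΔS = 1360 − 12.5 = 1348 mg/L, so the substrate removal rate is 686 × 1348/1000 = 924.4 kg BOD₅/d.
So the net sludge growth is P_X = 0.6970 × 924.4 = 644.3 kg VSS/d.

P_X ≈ 644 kg VSS/d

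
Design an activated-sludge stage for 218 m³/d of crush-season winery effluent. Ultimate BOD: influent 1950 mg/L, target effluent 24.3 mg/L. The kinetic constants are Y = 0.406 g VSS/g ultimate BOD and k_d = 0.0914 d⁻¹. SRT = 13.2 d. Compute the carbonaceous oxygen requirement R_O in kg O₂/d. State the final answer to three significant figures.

R_O ≈ 310 kg O₂/d

Y_obs = Y / (1 + k_d θ_c) = 0.406 / (1 + 0.0914 × 13.2) = 0.406 / 2.206 = 0.1840.
Substrate removed = Q·(S₀ − S) = 218 m³/d × (1950 − 24.3) g/m³ = 4.2×10^5 g/d = 419.8 kg/d.
Net sludge production P_X = 0.1840 × 419.8 = 77.25 kg VSS/d.
R_O = Q·(S₀ − S) − 1.42·P_X = 419.8 − 1.42 × 77.25 = 310.1 kg O₂/d.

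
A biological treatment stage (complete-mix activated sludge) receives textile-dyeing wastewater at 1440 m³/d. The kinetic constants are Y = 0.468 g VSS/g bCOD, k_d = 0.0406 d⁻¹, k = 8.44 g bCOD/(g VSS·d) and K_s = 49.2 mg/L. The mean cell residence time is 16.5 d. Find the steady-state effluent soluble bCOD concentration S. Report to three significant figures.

From the Monod/SRT balance for a CMAS, S = K_s·(1+k_d θ_c)/[θ_c·(Y k − k_d) − 1] = 49.2 × (1 + 0.0406 × 16.5) / [16.5 × (0.468 × 8.44 − 0.0406) − 1] = 82.16 / 63.50 = 1.294 mg/L.

S ≈ 1.29 mg/L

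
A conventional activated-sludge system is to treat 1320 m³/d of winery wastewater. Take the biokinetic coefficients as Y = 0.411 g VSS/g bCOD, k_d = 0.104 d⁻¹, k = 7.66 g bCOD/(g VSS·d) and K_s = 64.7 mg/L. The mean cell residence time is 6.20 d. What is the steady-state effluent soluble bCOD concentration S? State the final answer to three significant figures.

S ≈ 5.95 mg/L

Effluent substrate depends only on kinetics and SRT: S = K_s(1 + k_d θ_c) / [θ_c(Yk − k_d) − 1] = 64.7 × (1 + 0.104 × 6.20) / [6.20 × (0.411 × 7.66 − 0.104) − 1] = 106.4 / 17.87 = 5.954 mg/L.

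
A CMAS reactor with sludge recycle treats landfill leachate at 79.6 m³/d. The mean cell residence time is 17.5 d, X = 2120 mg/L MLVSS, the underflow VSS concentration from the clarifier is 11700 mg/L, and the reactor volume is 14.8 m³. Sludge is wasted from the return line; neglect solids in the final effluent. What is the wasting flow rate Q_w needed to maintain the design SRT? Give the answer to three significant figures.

Wasting from the return line (neglecting effluent solids): Q_w = V·X / (θ_c·X_r) = 14.80 × 2120 / (17.5 × 11700) = 0.1532 m³/d.

Q_w ≈ 0.153 m³/d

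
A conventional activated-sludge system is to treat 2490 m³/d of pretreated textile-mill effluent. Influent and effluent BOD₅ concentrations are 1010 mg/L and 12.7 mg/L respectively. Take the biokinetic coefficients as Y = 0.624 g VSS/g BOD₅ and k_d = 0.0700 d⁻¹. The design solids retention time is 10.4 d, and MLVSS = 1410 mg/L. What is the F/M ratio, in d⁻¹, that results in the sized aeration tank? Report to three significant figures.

Rearranging the biomass balance for a CMAS with decay, V = Y·Q·ΔS·θ_c / [X·(1+k_d θ_c)] = 0.624 × 2490 × (1010 − 12.7) × 10.4 / [1410 × (1 + 0.0700 × 10.4)] = 1.61×10^7 / 2436 = 6614 m³.
Food-to-microorganism ratio F/M = Q S₀ / (V X) = 2490 × 1010 / (6614 × 1410) = 0.2697 d⁻¹.

F/M ≈ 0.270 d⁻¹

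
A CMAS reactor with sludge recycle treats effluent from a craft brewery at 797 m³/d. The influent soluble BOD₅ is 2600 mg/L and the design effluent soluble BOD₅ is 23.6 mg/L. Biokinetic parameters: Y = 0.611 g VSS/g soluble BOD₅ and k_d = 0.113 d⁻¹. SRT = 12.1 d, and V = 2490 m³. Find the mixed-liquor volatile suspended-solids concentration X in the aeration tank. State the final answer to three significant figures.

X ≈ 2580 mg/L

X = Y·Q·ΔS·θ_c / [V·(1 + k_d θ_c)] = 0.611 × 797 × (2600 − 23.6) × 12.1 / [2490 × (1 + 0.113 × 12.1)] = 2575 mg/L.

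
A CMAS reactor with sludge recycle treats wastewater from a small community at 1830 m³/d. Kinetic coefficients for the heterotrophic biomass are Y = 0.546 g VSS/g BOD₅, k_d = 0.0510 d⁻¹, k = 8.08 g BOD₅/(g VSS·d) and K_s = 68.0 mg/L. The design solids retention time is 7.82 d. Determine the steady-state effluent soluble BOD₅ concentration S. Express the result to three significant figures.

S ≈ 2.87 mg/L

Effluent substrate depends only on kinetics and SRT: S = K_s(1 + k_d θ_c) / [θ_c(Yk − k_d) − 1] = 68.0 × (1 + 0.0510 × 7.82) / [7.82 × (0.546 × 8.08 − 0.0510) − 1] = 95.12 / 33.10 = 2.874 mg/L.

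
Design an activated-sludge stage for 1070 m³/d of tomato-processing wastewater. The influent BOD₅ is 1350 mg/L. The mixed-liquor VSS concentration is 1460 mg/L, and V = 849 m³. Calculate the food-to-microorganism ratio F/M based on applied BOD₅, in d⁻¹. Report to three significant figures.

F/M ≈ 1.17 d⁻¹

Food-to-microorganism ratio F/M = Q S₀ / (V X) = 1070 × 1350 / (849.0 × 1460) = 1.165 d⁻¹.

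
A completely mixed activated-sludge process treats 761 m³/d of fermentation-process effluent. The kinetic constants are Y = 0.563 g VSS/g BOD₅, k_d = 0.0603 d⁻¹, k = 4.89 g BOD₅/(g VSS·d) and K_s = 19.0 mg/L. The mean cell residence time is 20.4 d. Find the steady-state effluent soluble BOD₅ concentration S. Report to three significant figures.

S ≈ 0.786 mg/L

Effluent substrate depends only on kinetics and SRT: S = K_s(1 + k_d θ_c) / [θ_c(Yk − k_d) − 1] = 19.0 × (1 + 0.0603 × 20.4) / [20.4 × (0.563 × 4.89 − 0.0603) − 1] = 42.37 / 53.93 = 0.7857 mg/L.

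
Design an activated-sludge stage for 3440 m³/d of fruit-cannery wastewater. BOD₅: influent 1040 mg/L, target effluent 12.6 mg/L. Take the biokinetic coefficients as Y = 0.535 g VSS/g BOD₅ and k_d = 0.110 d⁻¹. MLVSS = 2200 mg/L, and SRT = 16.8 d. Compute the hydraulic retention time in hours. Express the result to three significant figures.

τ ≈ 35.4 h

Steady-state biomass mass balance: V·X·(1 + k_d·θ_c) = Y·Q·(S₀ − S)·θ_c, so V = 0.535 × 3440 × (1040 − 12.6) × 16.8 / [2200 × (1 + 0.110 × 16.8)] = 3.18×10^7 / 6266 = 5070 m³.
Hydraulic retention time τ = V/Q = 5070 / 3440 = 1.474 d = 35.37 h.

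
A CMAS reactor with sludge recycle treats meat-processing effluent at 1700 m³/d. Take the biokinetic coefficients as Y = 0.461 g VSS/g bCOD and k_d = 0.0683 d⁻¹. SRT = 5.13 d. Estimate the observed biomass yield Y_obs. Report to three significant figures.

Y_obs = Y / (1 + k_d θ_c) = 0.461 / (1 + 0.0683 × 5.13) = 0.461 / 1.350 = 0.3414.

Y_obs ≈ 0.341 g VSS/g bCOD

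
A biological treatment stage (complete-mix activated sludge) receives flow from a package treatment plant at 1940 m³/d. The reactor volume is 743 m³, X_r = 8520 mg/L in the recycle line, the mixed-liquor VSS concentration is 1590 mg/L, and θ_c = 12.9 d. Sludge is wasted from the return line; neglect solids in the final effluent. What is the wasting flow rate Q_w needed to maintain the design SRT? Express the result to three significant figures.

Q_w = (V·X)/(θ_c X_r) = 743.0 × 1590 / (12.9 × 8520) = 10.75 m³/d.

Q_w ≈ 10.7 m³/d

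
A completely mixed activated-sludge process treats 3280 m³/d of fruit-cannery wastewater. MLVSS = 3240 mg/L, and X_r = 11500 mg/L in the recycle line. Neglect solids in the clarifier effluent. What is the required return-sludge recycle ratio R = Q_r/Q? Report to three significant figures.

R ≈ 0.392

Solids balance on the clarifier gives (1+R)X = R·X_r, so R = X/(X_r − X) = 3240 / (11500 − 3240) = 0.3923.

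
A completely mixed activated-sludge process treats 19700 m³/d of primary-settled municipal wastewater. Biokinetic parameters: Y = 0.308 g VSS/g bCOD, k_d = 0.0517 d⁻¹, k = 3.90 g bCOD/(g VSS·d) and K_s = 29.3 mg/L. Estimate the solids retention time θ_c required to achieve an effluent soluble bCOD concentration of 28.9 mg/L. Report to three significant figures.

θ_c ≈ 1.84 d

At the target effluent, Y k S/(K_s+S) = 0.308×3.90×28.9/58.20 = 0.5965 d⁻¹.
θ_c = 1/(μ − k_d) = 1/(0.5965 − 0.0517) = 1/0.5448 = 1.836 d.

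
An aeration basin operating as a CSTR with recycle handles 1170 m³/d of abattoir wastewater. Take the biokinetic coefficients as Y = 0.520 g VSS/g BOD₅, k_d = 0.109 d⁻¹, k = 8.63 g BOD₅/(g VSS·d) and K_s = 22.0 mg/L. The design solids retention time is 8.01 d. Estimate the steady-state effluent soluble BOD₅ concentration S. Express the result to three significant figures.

S ≈ 1.21 mg/L

Effluent substrate depends only on kinetics and SRT: S = K_s(1 + k_d θ_c) / [θ_c(Yk − k_d) − 1] = 22.0 × (1 + 0.109 × 8.01) / [8.01 × (0.520 × 8.63 − 0.109) − 1] = 41.21 / 34.07 = 1.209 mg/L.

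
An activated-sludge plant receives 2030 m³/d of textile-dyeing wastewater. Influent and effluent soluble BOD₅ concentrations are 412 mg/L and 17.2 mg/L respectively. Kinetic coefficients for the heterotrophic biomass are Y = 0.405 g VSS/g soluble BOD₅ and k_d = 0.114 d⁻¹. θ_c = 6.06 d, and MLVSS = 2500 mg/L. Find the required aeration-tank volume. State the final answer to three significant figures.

V ≈ 465 m³

Rearranging the biomass balance for a CMAS with decay, V = Y·Q·ΔS·θ_c / [X·(1+k_d θ_c)] = 0.405 × 2030 × (412 − 17.2) × 6.06 / [2500 × (1 + 0.114 × 6.06)] = 1.97×10^6 / 4227 = 465.3 m³.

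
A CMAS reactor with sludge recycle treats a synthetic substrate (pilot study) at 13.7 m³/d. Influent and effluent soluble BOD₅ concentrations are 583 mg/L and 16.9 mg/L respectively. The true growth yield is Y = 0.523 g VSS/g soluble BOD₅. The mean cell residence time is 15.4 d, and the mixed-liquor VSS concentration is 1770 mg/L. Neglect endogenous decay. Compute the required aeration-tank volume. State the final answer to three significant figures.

V ≈ 35.3 m³

Biomass mass balance (decay neglected): V·X = Y·Q·(S₀ − S)·θ_c, so V = 0.523 × 13.7 × (583 − 16.9) × 15.4 / 1770 = 35.29 m³.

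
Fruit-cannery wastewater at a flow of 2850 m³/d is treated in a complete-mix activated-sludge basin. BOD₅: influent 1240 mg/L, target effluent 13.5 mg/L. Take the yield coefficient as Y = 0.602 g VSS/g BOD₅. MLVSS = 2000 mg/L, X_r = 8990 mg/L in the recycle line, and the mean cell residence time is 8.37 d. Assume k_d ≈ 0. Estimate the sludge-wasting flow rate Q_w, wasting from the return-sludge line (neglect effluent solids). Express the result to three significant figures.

Biomass mass balance (decay neglected): V·X = Y·Q·(S₀ − S)·θ_c, so V = 0.602 × 2850 × (1240 − 13.5) × 8.37 / 2000 = 8807 m³.
Q_w = (V·X)/(θ_c X_r) = 8807 × 2000 / (8.37 × 8990) = 234.1 m³/d.

Q_w ≈ 234 m³/d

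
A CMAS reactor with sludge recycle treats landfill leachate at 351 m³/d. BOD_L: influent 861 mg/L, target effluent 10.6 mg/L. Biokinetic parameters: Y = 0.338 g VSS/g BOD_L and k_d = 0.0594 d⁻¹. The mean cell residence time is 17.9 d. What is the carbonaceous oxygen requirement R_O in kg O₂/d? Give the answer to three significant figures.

R_O ≈ 229 kg O₂/d

Y_obs = Y / (1 + k_d θ_c) = 0.338 / (1 + 0.0594 × 17.9) = 0.338 / 2.063 = 0.1638.
Mass of BOD_L removed per day: Q(S₀ − S) = 351 × 850.4 g/m³ = 298.5 kg/d.
P_X = Y_obs·Q·(S₀ − S) = 0.1638 × 298.5 = 48.90 kg VSS/d.
R_O = Q·ΔS − 1.42 P_X = 298.5 − 69.44 = 229.1 kg O₂/d.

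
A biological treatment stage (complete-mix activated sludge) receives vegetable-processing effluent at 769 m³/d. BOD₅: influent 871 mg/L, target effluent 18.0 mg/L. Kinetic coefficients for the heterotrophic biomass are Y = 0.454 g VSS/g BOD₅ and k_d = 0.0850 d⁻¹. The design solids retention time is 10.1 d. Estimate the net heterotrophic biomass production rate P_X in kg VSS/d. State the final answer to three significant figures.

P_X ≈ 160 kg VSS/d

Correct the yield for decay: Y_obs = Y/(1 + k_d θ_c) = 0.454 / (1 + 0.0850 × 10.1) = 0.454 / 1.859 = 0.2443.
Substrate removed = Q·(S₀ − S) = 769 m³/d × (871 − 18.0) g/m³ = 6.56×10^5 g/d = 656.0 kg/d.
Biomass produced: P_X = Y_obs·Q·ΔS = 0.2443 × 656.0 ≈ 160.2 kg VSS/d.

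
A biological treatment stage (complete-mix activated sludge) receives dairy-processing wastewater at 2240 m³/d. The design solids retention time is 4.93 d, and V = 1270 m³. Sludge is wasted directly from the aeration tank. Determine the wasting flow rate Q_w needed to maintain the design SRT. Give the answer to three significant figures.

With mixed-liquor wasting, θ_c = V/Q_w, so Q_w = V/θ_c = 1270/4.93 = 257.6 m³/d.

Q_w ≈ 258 m³/d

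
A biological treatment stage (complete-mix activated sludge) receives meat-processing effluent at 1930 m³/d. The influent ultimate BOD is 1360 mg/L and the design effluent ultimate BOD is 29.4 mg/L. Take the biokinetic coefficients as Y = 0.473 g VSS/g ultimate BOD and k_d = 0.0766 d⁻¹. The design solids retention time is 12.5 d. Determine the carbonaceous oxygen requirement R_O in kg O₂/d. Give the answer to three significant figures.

R_O ≈ 1690 kg O₂/d

Observed yield with endogenous decay: Y_obs = Y / (1 + k_d·θ_c) = 0.473 / (1 + 0.0766 × 12.5) = 0.473 / 1.958 = 0.2416 g VSS/g ultimate BOD.
ΔS = 1360 − 29.4 = 1331 mg/L, so the substrate removal rate is 1930 × 1331/1000 = 2568 kg ultimate BOD/d.
P_X = Y_obs·Q·(S₀ − S) = 0.2416 × 2568 = 620.5 kg VSS/d.
R_O = Q·ΔS − 1.42 P_X = 2568 − 881.2 = 1687 kg O₂/d.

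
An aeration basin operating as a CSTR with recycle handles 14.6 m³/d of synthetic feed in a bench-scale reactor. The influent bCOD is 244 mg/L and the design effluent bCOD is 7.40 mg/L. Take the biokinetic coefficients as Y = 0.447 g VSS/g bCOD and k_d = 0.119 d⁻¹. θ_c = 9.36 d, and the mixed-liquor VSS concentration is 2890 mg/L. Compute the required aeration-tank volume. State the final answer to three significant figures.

From the SRT design equation V = Y Q (S₀−S) θ_c / [X (1 + k_d θ_c)] = 0.447 × 14.6 × (244 − 7.40) × 9.36 / [2890 × (1 + 0.119 × 9.36)] = 1.45×10^4 / 6109 = 2.366 m³.

V ≈ 2.37 m³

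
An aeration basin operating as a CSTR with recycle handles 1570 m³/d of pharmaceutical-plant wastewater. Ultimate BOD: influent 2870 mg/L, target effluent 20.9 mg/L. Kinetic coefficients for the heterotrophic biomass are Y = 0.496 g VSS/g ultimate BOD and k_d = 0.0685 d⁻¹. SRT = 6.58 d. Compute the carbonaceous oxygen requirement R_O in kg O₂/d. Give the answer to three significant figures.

R_O ≈ 2300 kg O₂/d

The observed yield is Y_obs = Y/(1 + k_d·θ_c) = 0.496 / (1 + 0.0685 × 6.58) = 0.496 / 1.451 = 0.3419 g VSS per g ultimate BOD removed.
Mass of ultimate BOD removed per day: Q(S₀ − S) = 1570 × 2849 g/m³ = 4473 kg/d.
P_X = Y_obs·Q·(S₀ − S) = 0.3419 × 4473 = 1529 kg VSS/d.
Carbonaceous O₂ demand = substrate oxidised − cell-mass equivalent = 4473 − 1.42 × 1529 = 2301 kg O₂/d.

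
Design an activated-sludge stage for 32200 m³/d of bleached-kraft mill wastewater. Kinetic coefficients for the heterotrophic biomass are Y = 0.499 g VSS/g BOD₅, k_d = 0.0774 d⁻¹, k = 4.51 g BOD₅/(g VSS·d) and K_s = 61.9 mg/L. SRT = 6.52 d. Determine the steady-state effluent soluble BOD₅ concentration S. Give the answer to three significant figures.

S ≈ 7.07 mg/L

Effluent substrate depends only on kinetics and SRT: S = K_s(1 + k_d θ_c) / [θ_c(Yk − k_d) − 1] = 61.9 × (1 + 0.0774 × 6.52) / [6.52 × (0.499 × 4.51 − 0.0774) − 1] = 93.14 / 13.17 = 7.073 mg/L.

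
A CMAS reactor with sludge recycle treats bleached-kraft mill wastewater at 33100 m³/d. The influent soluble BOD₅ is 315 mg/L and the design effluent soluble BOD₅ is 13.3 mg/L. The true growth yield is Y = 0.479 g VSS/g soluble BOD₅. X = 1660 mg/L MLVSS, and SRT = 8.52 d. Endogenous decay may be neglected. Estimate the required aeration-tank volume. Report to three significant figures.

V ≈ 24600 m³

Biomass mass balance (decay neglected): V·X = Y·Q·(S₀ − S)·θ_c, so V = 0.479 × 33100 × (315 − 13.3) × 8.52 / 1660 = 24551 m³.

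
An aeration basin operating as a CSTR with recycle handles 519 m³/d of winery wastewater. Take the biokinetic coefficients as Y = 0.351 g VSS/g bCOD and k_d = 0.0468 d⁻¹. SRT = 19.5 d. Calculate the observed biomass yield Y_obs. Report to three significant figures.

Y_obs ≈ 0.184 g VSS/g bCOD

Observed yield with endogenous decay: Y_obs = Y / (1 + k_d·θ_c) = 0.351 / (1 + 0.0468 × 19.5) = 0.351 / 1.913 = 0.1835 g VSS/g bCOD.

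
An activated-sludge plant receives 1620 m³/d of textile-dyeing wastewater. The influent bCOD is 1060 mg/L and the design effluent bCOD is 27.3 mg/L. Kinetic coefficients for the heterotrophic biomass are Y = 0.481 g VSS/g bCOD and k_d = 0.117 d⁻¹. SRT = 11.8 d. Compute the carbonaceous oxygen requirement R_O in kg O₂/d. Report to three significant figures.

R_O ≈ 1190 kg O₂/d

Correct the yield for decay: Y_obs = Y/(1 + k_d θ_c) = 0.481 / (1 + 0.117 × 11.8) = 0.481 / 2.381 = 0.2020.
Mass of bCOD removed per day: Q(S₀ − S) = 1620 × 1033 g/m³ = 1673 kg/d.
Net sludge production P_X = 0.2020 × 1673 = 338.0 kg VSS/d.
R_O = Q·ΔS − 1.42 P_X = 1673 − 480.0 = 1193 kg O₂/d.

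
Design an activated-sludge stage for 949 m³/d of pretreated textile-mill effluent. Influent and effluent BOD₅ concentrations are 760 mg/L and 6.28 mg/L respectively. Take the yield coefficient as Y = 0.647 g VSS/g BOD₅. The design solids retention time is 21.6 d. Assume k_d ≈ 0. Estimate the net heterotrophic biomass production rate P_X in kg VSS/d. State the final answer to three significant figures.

No decay correction is needed, so Y_obs = Y = 0.647.
Mass of BOD₅ removed per day: Q(S₀ − S) = 949 × 753.7 g/m³ = 715.3 kg/d.
Net biomass production P_X = Y_obs × Q·(S₀ − S) = 0.6470 × 715.3 = 462.8 kg VSS/d.

P_X ≈ 463 kg VSS/d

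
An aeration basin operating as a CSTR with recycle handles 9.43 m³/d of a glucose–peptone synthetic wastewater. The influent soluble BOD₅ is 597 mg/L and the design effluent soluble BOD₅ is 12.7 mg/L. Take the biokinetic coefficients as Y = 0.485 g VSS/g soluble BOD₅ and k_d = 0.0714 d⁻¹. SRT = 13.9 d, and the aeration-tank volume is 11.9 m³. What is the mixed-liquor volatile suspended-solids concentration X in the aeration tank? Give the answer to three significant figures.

X ≈ 1570 mg/L

X = Y·Q·ΔS·θ_c / [V·(1 + k_d θ_c)] = 0.485 × 9.43 × (597 − 12.7) × 13.9 / [11.9 × (1 + 0.0714 × 13.9)] = 1567 mg/L.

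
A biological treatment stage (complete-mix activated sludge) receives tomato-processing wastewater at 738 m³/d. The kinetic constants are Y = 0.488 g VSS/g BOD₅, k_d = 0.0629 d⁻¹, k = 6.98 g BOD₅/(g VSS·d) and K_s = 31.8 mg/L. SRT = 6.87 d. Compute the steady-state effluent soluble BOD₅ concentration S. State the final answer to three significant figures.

For a completely mixed reactor with recycle the Lawrence–McCarty relation gives S = K_s·(1 + k_d·θ_c) / [θ_c·(Y·k − k_d) − 1] = 31.8 × (1 + 0.0629 × 6.87) / [6.87 × (0.488 × 6.98 − 0.0629) − 1] = 45.54 / 21.97 = 2.073 mg/L.

S ≈ 2.07 mg/L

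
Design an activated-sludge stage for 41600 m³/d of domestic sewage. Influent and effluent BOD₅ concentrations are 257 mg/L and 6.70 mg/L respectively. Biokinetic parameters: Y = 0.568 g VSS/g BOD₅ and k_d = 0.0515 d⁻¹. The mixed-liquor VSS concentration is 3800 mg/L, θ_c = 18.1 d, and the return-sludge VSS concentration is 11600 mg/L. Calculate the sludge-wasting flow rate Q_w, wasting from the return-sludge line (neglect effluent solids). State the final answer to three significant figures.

Q_w ≈ 264 m³/d

Steady-state biomass mass balance: V·X·(1 + k_d·θ_c) = Y·Q·(S₀ − S)·θ_c, so V = 0.568 × 41600 × (257 − 6.70) × 18.1 / [3800 × (1 + 0.0515 × 18.1)] = 1.07×10^8 / 7342 = 14580 m³.
Q_w = (V·X)/(θ_c X_r) = 14580 × 3800 / (18.1 × 11600) = 263.9 m³/d.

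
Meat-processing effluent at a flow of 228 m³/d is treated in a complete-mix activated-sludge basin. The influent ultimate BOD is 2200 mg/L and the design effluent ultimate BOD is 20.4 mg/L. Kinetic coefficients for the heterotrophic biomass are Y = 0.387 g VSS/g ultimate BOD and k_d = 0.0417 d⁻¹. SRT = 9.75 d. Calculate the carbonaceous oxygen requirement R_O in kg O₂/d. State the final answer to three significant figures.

The observed yield is Y_obs = Y/(1 + k_d·θ_c) = 0.387 / (1 + 0.0417 × 9.75) = 0.387 / 1.407 = 0.2751 g VSS per g ultimate BOD removed.
Mass of ultimate BOD removed per day: Q(S₀ − S) = 228 × 2180 g/m³ = 496.9 kg/d.
Net sludge production P_X = 0.2751 × 496.9 = 136.7 kg VSS/d.
Carbonaceous O₂ demand = substrate oxidised − cell-mass equivalent = 496.9 − 1.42 × 136.7 = 302.8 kg O₂/d.

R_O ≈ 303 kg O₂/d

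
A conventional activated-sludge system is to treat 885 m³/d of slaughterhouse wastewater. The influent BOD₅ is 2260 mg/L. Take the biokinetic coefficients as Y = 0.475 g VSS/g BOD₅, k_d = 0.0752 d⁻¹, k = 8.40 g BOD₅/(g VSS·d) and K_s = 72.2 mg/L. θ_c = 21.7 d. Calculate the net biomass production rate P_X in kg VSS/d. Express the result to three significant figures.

Effluent substrate depends only on kinetics and SRT: S = K_s(1 + k_d θ_c) / [θ_c(Yk − k_d) − 1] = 72.2 × (1 + 0.0752 × 21.7) / [21.7 × (0.475 × 8.40 − 0.0752) − 1] = 190.0 / 83.95 = 2.263 mg/L.
The observed yield is Y_obs = Y/(1 + k_d·θ_c) = 0.475 / (1 + 0.0752 × 21.7) = 0.475 / 2.632 = 0.1805 g VSS per g BOD₅ removed.
Substrate removed = Q·(S₀ − S) = 885 m³/d × (2260 − 2.26) g/m³ = 2×10^6 g/d = 1998 kg/d.
So the net sludge growth is P_X = 0.1805 × 1998 = 360.6 kg VSS/d.

P_X ≈ 361 kg VSS/d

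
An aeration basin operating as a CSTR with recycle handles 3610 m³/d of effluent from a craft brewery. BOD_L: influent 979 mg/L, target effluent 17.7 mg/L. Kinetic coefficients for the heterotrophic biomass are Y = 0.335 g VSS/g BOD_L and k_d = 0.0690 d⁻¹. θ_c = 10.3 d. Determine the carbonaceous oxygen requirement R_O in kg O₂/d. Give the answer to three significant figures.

Correct the yield for decay: Y_obs = Y/(1 + k_d θ_c) = 0.335 / (1 + 0.0690 × 10.3) = 0.335 / 1.711 = 0.1958.
Substrate removed = Q·(S₀ − S) = 3610 m³/d × (979 − 17.7) g/m³ = 3.47×10^6 g/d = 3470 kg/d.
Net sludge production P_X = 0.1958 × 3470 = 679.6 kg VSS/d.
R_O = Q·(S₀ − S) − 1.42·P_X = 3470 − 1.42 × 679.6 = 2505 kg O₂/d.

R_O ≈ 2510 kg O₂/d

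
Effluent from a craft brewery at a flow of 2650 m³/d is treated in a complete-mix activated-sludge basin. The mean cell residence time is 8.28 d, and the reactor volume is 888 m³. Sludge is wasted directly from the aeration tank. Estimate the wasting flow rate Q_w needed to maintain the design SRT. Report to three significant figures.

Wasting from the aeration tank: Q_w = V / θ_c = 888.0 / 8.28 = 107.2 m³/d.

Q_w ≈ 107 m³/d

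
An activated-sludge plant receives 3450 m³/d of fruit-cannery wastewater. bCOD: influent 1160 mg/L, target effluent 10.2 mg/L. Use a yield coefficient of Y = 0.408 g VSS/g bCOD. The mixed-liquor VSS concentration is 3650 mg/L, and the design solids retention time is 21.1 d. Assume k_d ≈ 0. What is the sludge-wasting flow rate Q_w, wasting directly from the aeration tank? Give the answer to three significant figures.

Biomass mass balance (decay neglected): V·X = Y·Q·(S₀ − S)·θ_c, so V = 0.408 × 3450 × (1160 − 10.2) × 21.1 / 3650 = 9356 m³.
For wasting at MLVSS concentration, Q_w = V/θ_c = 9356/21.1 = 443.4 m³/d.

Q_w ≈ 443 m³/d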